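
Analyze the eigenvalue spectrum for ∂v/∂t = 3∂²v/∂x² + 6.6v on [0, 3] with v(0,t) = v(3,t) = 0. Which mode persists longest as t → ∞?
Eigenvalues: λₙ = 3n²π²/3² - 6.6.
First three modes:
  n=1: λ₁ = 3π²/3² - 6.6 ≈ -3.31
  n=2: λ₂ = 12π²/3² - 6.6 ≈ 6.559
  n=3: λ₃ = 27π²/3² - 6.6 ≈ 23.009
Since 3π²/3² ≈ 3.29 < 6.6, λ₁ < 0.
The n=1 mode grows fastest (−λₙ is largest for n=1) → dominates.
Asymptotic: v ~ c₁ sin(πx/3) e^{3.31t} (exponential growth at rate −λ₁ ≈ 3.31).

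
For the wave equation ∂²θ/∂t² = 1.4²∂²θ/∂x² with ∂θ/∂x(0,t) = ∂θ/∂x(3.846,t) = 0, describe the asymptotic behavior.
θ oscillates about a mean that drifts linearly in t (generically unbounded; no decay). There is no damping, so the nonconstant modes persist as standing waves (energy conserved, no decay). But with Neumann conditions at both ends the constant mode has eigenvalue 0: the spatial mean M(t) of θ satisfies M'' = 0, so M(t) = M(0) + M'(0)·t. Unless the initial velocity has zero mean (∫θ_t(x,0)dx = 0), the solution grows linearly in t (unbounded, though not exponentially); if it does have zero mean, the solution stays bounded and simply oscillates.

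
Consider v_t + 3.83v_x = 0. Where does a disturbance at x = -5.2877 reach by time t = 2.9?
At x = 5.8193. The characteristic carries data from (-5.2877, 0) to (5.8193, 2.9).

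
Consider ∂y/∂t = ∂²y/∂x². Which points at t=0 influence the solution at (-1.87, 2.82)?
The entire real line. The heat equation has infinite propagation speed: any initial disturbance instantly affects all points (though exponentially small far away).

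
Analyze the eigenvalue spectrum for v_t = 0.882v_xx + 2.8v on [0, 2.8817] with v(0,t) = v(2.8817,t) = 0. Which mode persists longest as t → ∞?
Eigenvalues: λₙ = 0.882n²π²/2.8817² - 2.8.
First three modes:
  n=1: λ₁ = 0.882π²/2.8817² - 2.8 ≈ -1.752
  n=2: λ₂ = 3.528π²/2.8817² - 2.8 ≈ 1.393
  n=3: λ₃ = 7.938π²/2.8817² - 2.8 ≈ 6.634
Since 0.882π²/2.8817² ≈ 1.048 < 2.8, λ₁ < 0.
The n=1 mode grows fastest (−λₙ is largest for n=1) → dominates.
Asymptotic: v ~ c₁ sin(πx/2.8817) e^{1.752t} (exponential growth at rate −λ₁ ≈ 1.752).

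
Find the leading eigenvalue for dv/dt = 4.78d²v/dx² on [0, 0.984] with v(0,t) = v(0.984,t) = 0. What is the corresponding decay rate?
Eigenvalues: λₙ = 4.78n²π²/0.984².
First three modes:
  n=1: λ₁ = 4.78π²/0.984² ≈ 48.723
  n=2: λ₂ = 19.12π²/0.984² ≈ 194.894 (4× faster decay)
  n=3: λ₃ = 43.02π²/0.984² ≈ 438.51 (9× faster decay)
As t → ∞, higher modes decay exponentially faster. The n=1 mode dominates: v ~ c₁ sin(πx/0.984) e^{-λ₁t}.
Decay rate: λ₁ = 4.78π²/0.984² ≈ 48.723.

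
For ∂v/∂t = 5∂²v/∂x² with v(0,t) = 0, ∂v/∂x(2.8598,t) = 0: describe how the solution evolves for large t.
v → 0. Heat escapes through the Dirichlet boundary.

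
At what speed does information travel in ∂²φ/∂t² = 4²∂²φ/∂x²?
Speed = 4. Information travels along characteristics x = x₀ ± 4t.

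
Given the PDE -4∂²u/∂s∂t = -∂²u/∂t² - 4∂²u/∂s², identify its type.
Rewriting in standard form: 4∂²u/∂s² - 4∂²u/∂s∂t + ∂²u/∂t² = 0. The second-order coefficients are A = 4, B = -4, C = 1. Since B² - 4AC = 0 = 0, this is a parabolic PDE.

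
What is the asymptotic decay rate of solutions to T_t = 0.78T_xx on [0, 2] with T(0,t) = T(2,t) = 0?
Eigenvalues: λₙ = 0.78n²π²/2².
First three modes:
  n=1: λ₁ = 0.78π²/2² ≈ 1.925
  n=2: λ₂ = 3.12π²/2² ≈ 7.698 (4× faster decay)
  n=3: λ₃ = 7.02π²/2² ≈ 17.321 (9× faster decay)
As t → ∞, higher modes decay exponentially faster. The n=1 mode dominates: T ~ c₁ sin(πx/2) e^{-λ₁t}.
Decay rate: λ₁ = 0.78π²/2² ≈ 1.925.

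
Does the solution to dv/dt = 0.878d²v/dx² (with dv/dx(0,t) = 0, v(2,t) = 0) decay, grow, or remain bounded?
v → 0. Heat escapes through the Dirichlet boundary.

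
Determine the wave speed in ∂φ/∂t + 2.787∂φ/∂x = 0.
Speed = 2.787. Information travels along x - 2.787t = const (rightward).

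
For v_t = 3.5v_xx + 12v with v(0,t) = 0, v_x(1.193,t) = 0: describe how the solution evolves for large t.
v grows unboundedly. Reaction dominates diffusion (r=12 > κπ²/(4L²)≈6.07); solution grows exponentially.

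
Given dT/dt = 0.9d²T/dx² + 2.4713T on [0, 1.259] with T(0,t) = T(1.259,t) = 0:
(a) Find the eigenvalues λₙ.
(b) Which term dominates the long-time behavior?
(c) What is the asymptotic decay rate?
Eigenvalues: λₙ = 0.9n²π²/1.259² - 2.4713.
First three modes:
  n=1: λ₁ = 0.9π²/1.259² - 2.4713 ≈ 3.133
  n=2: λ₂ = 3.6π²/1.259² - 2.4713 ≈ 19.944
  n=3: λ₃ = 8.1π²/1.259² - 2.4713 ≈ 47.964
Since 0.9π²/1.259² ≈ 5.604 > 2.4713, all λₙ > 0.
The n=1 mode decays slowest → dominates as t → ∞.
Asymptotic: T ~ c₁ sin(πx/1.259) e^{-λ₁t} with decay rate λ₁ ≈ 3.133.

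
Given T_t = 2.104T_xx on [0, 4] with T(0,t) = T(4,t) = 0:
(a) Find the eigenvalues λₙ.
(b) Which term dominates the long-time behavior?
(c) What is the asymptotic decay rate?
Eigenvalues: λₙ = 2.104n²π²/4².
First three modes:
  n=1: λ₁ = 2.104π²/4² ≈ 1.298
  n=2: λ₂ = 8.416π²/4² ≈ 5.191 (4× faster decay)
  n=3: λ₃ = 18.936π²/4² ≈ 11.681 (9× faster decay)
As t → ∞, higher modes decay exponentially faster. The n=1 mode dominates: T ~ c₁ sin(πx/4) e^{-λ₁t}.
Decay rate: λ₁ = 2.104π²/4² ≈ 1.298.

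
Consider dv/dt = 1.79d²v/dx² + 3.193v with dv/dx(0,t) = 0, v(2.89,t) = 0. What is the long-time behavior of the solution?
As t → ∞, v grows unboundedly. Reaction dominates diffusion (r=3.193 > κπ²/(4L²)≈0.53); solution grows exponentially.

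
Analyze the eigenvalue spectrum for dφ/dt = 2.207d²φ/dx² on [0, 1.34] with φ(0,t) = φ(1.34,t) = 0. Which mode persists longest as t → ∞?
Eigenvalues: λₙ = 2.207n²π²/1.34².
First three modes:
  n=1: λ₁ = 2.207π²/1.34² ≈ 12.131
  n=2: λ₂ = 8.828π²/1.34² ≈ 48.524 (4× faster decay)
  n=3: λ₃ = 19.863π²/1.34² ≈ 109.178 (9× faster decay)
As t → ∞, higher modes decay exponentially faster. The n=1 mode dominates: φ ~ c₁ sin(πx/1.34) e^{-λ₁t}.
Decay rate: λ₁ = 2.207π²/1.34² ≈ 12.131.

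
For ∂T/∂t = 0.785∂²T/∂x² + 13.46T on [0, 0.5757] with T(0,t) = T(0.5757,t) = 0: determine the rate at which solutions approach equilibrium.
Eigenvalues: λₙ = 0.785n²π²/0.5757² - 13.46.
First three modes:
  n=1: λ₁ = 0.785π²/0.5757² - 13.46 ≈ 9.916
  n=2: λ₂ = 3.14π²/0.5757² - 13.46 ≈ 80.045
  n=3: λ₃ = 7.065π²/0.5757² - 13.46 ≈ 196.927
Since 0.785π²/0.5757² ≈ 23.376 > 13.46, all λₙ > 0.
The n=1 mode decays slowest → dominates as t → ∞.
Asymptotic: T ~ c₁ sin(πx/0.5757) e^{-λ₁t} with decay rate λ₁ ≈ 9.916.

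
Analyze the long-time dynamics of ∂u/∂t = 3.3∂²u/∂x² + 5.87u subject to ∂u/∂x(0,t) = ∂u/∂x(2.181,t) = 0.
Long-time behavior: u grows unboundedly. With Neumann BCs the constant mode has diffusion eigenvalue 0, so any r > 0 makes it grow like e^(5.87t); solution grows exponentially.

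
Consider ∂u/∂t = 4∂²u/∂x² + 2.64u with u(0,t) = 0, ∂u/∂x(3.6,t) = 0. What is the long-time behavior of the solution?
As t → ∞, u grows unboundedly. Reaction dominates diffusion (r=2.64 > κπ²/(4L²)≈0.76); solution grows exponentially.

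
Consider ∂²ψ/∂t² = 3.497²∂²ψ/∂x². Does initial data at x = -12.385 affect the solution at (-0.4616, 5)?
Yes. The domain of dependence is [-17.9466, 17.0234], and -12.385 ∈ [-17.9466, 17.0234].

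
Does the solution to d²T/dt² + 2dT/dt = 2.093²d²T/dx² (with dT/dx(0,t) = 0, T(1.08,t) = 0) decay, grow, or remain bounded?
T → 0. Damping (γ=2) dissipates energy; oscillations decay exponentially.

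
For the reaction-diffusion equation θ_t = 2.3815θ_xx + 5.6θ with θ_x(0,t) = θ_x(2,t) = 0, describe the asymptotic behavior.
θ grows unboundedly. With Neumann BCs the constant mode has diffusion eigenvalue 0, so any r > 0 makes it grow like e^(5.6t); solution grows exponentially.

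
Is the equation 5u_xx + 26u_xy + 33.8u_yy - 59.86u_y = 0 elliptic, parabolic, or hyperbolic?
Computing B² - 4AC with A = 5, B = 26, C = 33.8: discriminant = 0 (zero). Answer: parabolic.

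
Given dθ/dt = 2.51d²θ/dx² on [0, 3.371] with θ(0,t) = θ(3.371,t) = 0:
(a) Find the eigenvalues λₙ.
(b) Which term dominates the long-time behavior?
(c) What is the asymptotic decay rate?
Eigenvalues: λₙ = 2.51n²π²/3.371².
First three modes:
  n=1: λ₁ = 2.51π²/3.371² ≈ 2.18
  n=2: λ₂ = 10.04π²/3.371² ≈ 8.72 (4× faster decay)
  n=3: λ₃ = 22.59π²/3.371² ≈ 19.62 (9× faster decay)
As t → ∞, higher modes decay exponentially faster. The n=1 mode dominates: θ ~ c₁ sin(πx/3.371) e^{-λ₁t}.
Decay rate: λ₁ = 2.51π²/3.371² ≈ 2.18.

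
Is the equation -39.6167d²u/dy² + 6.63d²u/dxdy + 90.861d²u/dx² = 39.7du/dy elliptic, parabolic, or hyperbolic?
Rewriting in standard form: 90.861d²u/dx² + 6.63d²u/dxdy - 39.6167d²u/dy² - 39.7du/dy = 0. Computing B² - 4AC with A = 90.861, B = 6.63, C = -39.6167: discriminant = 14442.4088148 (positive). Answer: hyperbolic.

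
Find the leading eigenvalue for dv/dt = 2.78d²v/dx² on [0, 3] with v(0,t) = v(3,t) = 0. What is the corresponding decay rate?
Eigenvalues: λₙ = 2.78n²π²/3².
First three modes:
  n=1: λ₁ = 2.78π²/3² ≈ 3.049
  n=2: λ₂ = 11.12π²/3² ≈ 12.194 (4× faster decay)
  n=3: λ₃ = 25.02π²/3² ≈ 27.438 (9× faster decay)
As t → ∞, higher modes decay exponentially faster. The n=1 mode dominates: v ~ c₁ sin(πx/3) e^{-λ₁t}.
Decay rate: λ₁ = 2.78π²/3² ≈ 3.049.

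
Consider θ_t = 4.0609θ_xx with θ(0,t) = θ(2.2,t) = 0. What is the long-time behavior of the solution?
As t → ∞, θ → 0. Heat diffuses out through both boundaries.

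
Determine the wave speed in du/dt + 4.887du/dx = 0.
Speed = 4.887. Information travels along x - 4.887t = const (rightward).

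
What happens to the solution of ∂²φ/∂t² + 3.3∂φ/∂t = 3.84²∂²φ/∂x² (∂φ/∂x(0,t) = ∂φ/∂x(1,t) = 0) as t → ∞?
φ → constant (steady state). Damping (γ=3.3) dissipates the nonconstant modes; with Neumann BCs the spatial average obeys M''+γM'=0 and tends to a finite limit.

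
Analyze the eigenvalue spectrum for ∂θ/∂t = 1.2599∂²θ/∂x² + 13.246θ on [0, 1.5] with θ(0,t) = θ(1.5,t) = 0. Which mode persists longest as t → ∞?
Eigenvalues: λₙ = 1.2599n²π²/1.5² - 13.246.
First three modes:
  n=1: λ₁ = 1.2599π²/1.5² - 13.246 ≈ -7.719
  n=2: λ₂ = 5.0396π²/1.5² - 13.246 ≈ 8.86
  n=3: λ₃ = 11.3391π²/1.5² - 13.246 ≈ 36.493
Since 1.2599π²/1.5² ≈ 5.527 < 13.246, λ₁ < 0.
The n=1 mode grows fastest (−λₙ is largest for n=1) → dominates.
Asymptotic: θ ~ c₁ sin(πx/1.5) e^{7.719t} (exponential growth at rate −λ₁ ≈ 7.719).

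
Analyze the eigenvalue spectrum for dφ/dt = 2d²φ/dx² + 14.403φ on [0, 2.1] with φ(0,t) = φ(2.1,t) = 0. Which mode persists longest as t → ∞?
Eigenvalues: λₙ = 2n²π²/2.1² - 14.403.
First three modes:
  n=1: λ₁ = 2π²/2.1² - 14.403 ≈ -9.927
  n=2: λ₂ = 8π²/2.1² - 14.403 ≈ 3.501
  n=3: λ₃ = 18π²/2.1² - 14.403 ≈ 25.881
Since 2π²/2.1² ≈ 4.476 < 14.403, λ₁ < 0.
The n=1 mode grows fastest (−λₙ is largest for n=1) → dominates.
Asymptotic: φ ~ c₁ sin(πx/2.1) e^{9.927t} (exponential growth at rate −λ₁ ≈ 9.927).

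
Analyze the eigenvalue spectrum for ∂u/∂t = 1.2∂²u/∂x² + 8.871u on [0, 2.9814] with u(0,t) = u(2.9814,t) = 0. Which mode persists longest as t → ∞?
Eigenvalues: λₙ = 1.2n²π²/2.9814² - 8.871.
First three modes:
  n=1: λ₁ = 1.2π²/2.9814² - 8.871 ≈ -7.539
  n=2: λ₂ = 4.8π²/2.9814² - 8.871 ≈ -3.541
  n=3: λ₃ = 10.8π²/2.9814² - 8.871 ≈ 3.121
Since 1.2π²/2.9814² ≈ 1.332 < 8.871, λ₁ < 0.
The n=1 mode grows fastest (−λₙ is largest for n=1) → dominates.
Asymptotic: u ~ c₁ sin(πx/2.9814) e^{7.539t} (exponential growth at rate −λ₁ ≈ 7.539).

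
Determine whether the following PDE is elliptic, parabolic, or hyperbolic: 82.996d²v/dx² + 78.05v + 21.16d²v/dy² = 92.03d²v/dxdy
Rewriting in standard form: 82.996d²v/dx² - 92.03d²v/dxdy + 21.16d²v/dy² + 78.05v = 0. Coefficients: A = 82.996, B = -92.03, C = 21.16. B² - 4AC = 1444.73946, which is positive, so the equation is hyperbolic.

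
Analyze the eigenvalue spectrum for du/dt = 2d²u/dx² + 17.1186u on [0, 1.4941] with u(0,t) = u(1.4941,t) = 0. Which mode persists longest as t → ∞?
Eigenvalues: λₙ = 2n²π²/1.4941² - 17.1186.
First three modes:
  n=1: λ₁ = 2π²/1.4941² - 17.1186 ≈ -8.276
  n=2: λ₂ = 8π²/1.4941² - 17.1186 ≈ 18.251
  n=3: λ₃ = 18π²/1.4941² - 17.1186 ≈ 62.463
Since 2π²/1.4941² ≈ 8.842 < 17.1186, λ₁ < 0.
The n=1 mode grows fastest (−λₙ is largest for n=1) → dominates.
Asymptotic: u ~ c₁ sin(πx/1.4941) e^{8.276t} (exponential growth at rate −λ₁ ≈ 8.276).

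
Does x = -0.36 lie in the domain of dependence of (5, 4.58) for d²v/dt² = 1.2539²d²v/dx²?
Yes. The domain of dependence is [-0.742862, 10.742862], and -0.36 ∈ [-0.742862, 10.742862].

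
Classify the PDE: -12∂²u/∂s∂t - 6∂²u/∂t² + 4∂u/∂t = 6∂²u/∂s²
Rewriting in standard form: -6∂²u/∂s² - 12∂²u/∂s∂t - 6∂²u/∂t² + 4∂u/∂t = 0. A = -6, B = -12, C = -6. Discriminant B² - 4AC = 0. Since 0 = 0, parabolic.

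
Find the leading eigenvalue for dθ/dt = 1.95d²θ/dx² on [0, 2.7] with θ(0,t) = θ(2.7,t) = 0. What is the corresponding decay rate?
Eigenvalues: λₙ = 1.95n²π²/2.7².
First three modes:
  n=1: λ₁ = 1.95π²/2.7² ≈ 2.64
  n=2: λ₂ = 7.8π²/2.7² ≈ 10.56 (4× faster decay)
  n=3: λ₃ = 17.55π²/2.7² ≈ 23.76 (9× faster decay)
As t → ∞, higher modes decay exponentially faster. The n=1 mode dominates: θ ~ c₁ sin(πx/2.7) e^{-λ₁t}.
Decay rate: λ₁ = 1.95π²/2.7² ≈ 2.64.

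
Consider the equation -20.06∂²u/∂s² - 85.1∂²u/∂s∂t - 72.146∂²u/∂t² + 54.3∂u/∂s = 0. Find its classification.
Hyperbolic. (A = -20.06, B = -85.1, C = -72.146 gives B² - 4AC = 1453.01496.)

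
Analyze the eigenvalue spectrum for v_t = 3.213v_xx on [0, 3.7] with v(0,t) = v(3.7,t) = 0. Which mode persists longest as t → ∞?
Eigenvalues: λₙ = 3.213n²π²/3.7².
First three modes:
  n=1: λ₁ = 3.213π²/3.7² ≈ 2.316
  n=2: λ₂ = 12.852π²/3.7² ≈ 9.265 (4× faster decay)
  n=3: λ₃ = 28.917π²/3.7² ≈ 20.847 (9× faster decay)
As t → ∞, higher modes decay exponentially faster. The n=1 mode dominates: v ~ c₁ sin(πx/3.7) e^{-λ₁t}.
Decay rate: λ₁ = 3.213π²/3.7² ≈ 2.316.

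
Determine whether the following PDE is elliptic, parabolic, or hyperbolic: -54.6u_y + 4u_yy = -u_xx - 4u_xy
Rewriting in standard form: u_xx + 4u_xy + 4u_yy - 54.6u_y = 0. Coefficients: A = 1, B = 4, C = 4. B² - 4AC = 0, which is zero, so the equation is parabolic.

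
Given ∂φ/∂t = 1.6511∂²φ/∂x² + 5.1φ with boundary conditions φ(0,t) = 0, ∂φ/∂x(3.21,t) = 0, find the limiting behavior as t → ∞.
φ grows unboundedly. Reaction dominates diffusion (r=5.1 > κπ²/(4L²)≈0.4); solution grows exponentially.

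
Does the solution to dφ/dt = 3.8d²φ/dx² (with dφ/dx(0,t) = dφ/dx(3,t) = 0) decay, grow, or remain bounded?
φ → constant (steady state). Heat is conserved (no flux at boundaries); solution approaches the spatial average.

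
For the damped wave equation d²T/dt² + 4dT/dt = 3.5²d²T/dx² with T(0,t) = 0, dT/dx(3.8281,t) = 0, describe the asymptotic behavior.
T → 0. Damping (γ=4) dissipates energy; oscillations decay exponentially.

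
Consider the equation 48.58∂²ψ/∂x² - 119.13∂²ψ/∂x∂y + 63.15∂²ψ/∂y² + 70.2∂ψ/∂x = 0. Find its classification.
Hyperbolic. (A = 48.58, B = -119.13, C = 63.15 gives B² - 4AC = 1920.6489.)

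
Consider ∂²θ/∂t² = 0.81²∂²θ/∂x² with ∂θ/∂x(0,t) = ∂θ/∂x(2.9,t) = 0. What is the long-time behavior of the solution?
As t → ∞, θ oscillates about a mean that drifts linearly in t (generically unbounded; no decay). There is no damping, so the nonconstant modes persist as standing waves (energy conserved, no decay). But with Neumann conditions at both ends the constant mode has eigenvalue 0: the spatial mean M(t) of θ satisfies M'' = 0, so M(t) = M(0) + M'(0)·t. Unless the initial velocity has zero mean (∫θ_t(x,0)dx = 0), the solution grows linearly in t (unbounded, though not exponentially); if it does have zero mean, the solution stays bounded and simply oscillates.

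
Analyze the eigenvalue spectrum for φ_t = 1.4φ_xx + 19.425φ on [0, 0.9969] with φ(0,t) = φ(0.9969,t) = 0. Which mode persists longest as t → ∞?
Eigenvalues: λₙ = 1.4n²π²/0.9969² - 19.425.
First three modes:
  n=1: λ₁ = 1.4π²/0.9969² - 19.425 ≈ -5.521
  n=2: λ₂ = 5.6π²/0.9969² - 19.425 ≈ 36.189
  n=3: λ₃ = 12.6π²/0.9969² - 19.425 ≈ 105.707
Since 1.4π²/0.9969² ≈ 13.904 < 19.425, λ₁ < 0.
The n=1 mode grows fastest (−λₙ is largest for n=1) → dominates.
Asymptotic: φ ~ c₁ sin(πx/0.9969) e^{5.521t} (exponential growth at rate −λ₁ ≈ 5.521).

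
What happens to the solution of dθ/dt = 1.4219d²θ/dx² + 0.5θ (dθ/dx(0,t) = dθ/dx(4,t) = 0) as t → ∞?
θ grows unboundedly. With Neumann BCs the constant mode has diffusion eigenvalue 0, so any r > 0 makes it grow like e^(0.5t); solution grows exponentially.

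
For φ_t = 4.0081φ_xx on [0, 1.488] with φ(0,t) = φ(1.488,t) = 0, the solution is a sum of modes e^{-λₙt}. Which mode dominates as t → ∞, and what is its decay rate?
Eigenvalues: λₙ = 4.0081n²π²/1.488².
First three modes:
  n=1: λ₁ = 4.0081π²/1.488² ≈ 17.866
  n=2: λ₂ = 16.0324π²/1.488² ≈ 71.465 (4× faster decay)
  n=3: λ₃ = 36.0729π²/1.488² ≈ 160.796 (9× faster decay)
As t → ∞, higher modes decay exponentially faster. The n=1 mode dominates: φ ~ c₁ sin(πx/1.488) e^{-λ₁t}.
Decay rate: λ₁ = 4.0081π²/1.488² ≈ 17.866.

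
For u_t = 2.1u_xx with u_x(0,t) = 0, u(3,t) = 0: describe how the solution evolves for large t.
u → 0. Heat escapes through the Dirichlet boundary.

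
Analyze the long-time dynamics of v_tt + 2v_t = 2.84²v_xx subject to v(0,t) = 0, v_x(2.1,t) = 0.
Long-time behavior: v → 0. Damping (γ=2) dissipates energy; oscillations decay exponentially.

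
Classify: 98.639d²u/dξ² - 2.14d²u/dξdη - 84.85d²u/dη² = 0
Hyperbolic (discriminant = 33482.6562).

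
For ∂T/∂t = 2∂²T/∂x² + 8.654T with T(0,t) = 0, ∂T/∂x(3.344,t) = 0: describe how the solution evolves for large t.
T grows unboundedly. Reaction dominates diffusion (r=8.654 > κπ²/(4L²)≈0.44); solution grows exponentially.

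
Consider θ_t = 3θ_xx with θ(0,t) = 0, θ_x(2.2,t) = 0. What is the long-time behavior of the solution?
As t → ∞, θ → 0. Heat escapes through the Dirichlet boundary.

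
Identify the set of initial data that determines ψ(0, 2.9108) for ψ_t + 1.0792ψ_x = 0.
A single point: x = -3.14133536. The characteristic through (0, 2.9108) is x - 1.0792t = const, so x = 0 - 1.0792·2.9108 = -3.14133536.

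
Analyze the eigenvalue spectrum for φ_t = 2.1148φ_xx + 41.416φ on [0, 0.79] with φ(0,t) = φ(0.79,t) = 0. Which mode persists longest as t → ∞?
Eigenvalues: λₙ = 2.1148n²π²/0.79² - 41.416.
First three modes:
  n=1: λ₁ = 2.1148π²/0.79² - 41.416 ≈ -7.972
  n=2: λ₂ = 8.4592π²/0.79² - 41.416 ≈ 92.359
  n=3: λ₃ = 19.0332π²/0.79² - 41.416 ≈ 259.578
Since 2.1148π²/0.79² ≈ 33.444 < 41.416, λ₁ < 0.
The n=1 mode grows fastest (−λₙ is largest for n=1) → dominates.
Asymptotic: φ ~ c₁ sin(πx/0.79) e^{7.972t} (exponential growth at rate −λ₁ ≈ 7.972).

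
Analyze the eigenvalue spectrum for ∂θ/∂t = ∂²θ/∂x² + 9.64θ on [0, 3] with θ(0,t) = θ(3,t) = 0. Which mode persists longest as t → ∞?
Eigenvalues: λₙ = n²π²/3² - 9.64.
First three modes:
  n=1: λ₁ = π²/3² - 9.64 ≈ -8.543
  n=2: λ₂ = 4π²/3² - 9.64 ≈ -5.254
  n=3: λ₃ = 9π²/3² - 9.64 ≈ 0.23
Since π²/3² ≈ 1.097 < 9.64, λ₁ < 0.
The n=1 mode grows fastest (−λₙ is largest for n=1) → dominates.
Asymptotic: θ ~ c₁ sin(πx/3) e^{8.543t} (exponential growth at rate −λ₁ ≈ 8.543).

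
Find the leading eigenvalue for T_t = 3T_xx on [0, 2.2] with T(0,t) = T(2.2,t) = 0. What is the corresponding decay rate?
Eigenvalues: λₙ = 3n²π²/2.2².
First three modes:
  n=1: λ₁ = 3π²/2.2² ≈ 6.118
  n=2: λ₂ = 12π²/2.2² ≈ 24.47 (4× faster decay)
  n=3: λ₃ = 27π²/2.2² ≈ 55.058 (9× faster decay)
As t → ∞, higher modes decay exponentially faster. The n=1 mode dominates: T ~ c₁ sin(πx/2.2) e^{-λ₁t}.
Decay rate: λ₁ = 3π²/2.2² ≈ 6.118.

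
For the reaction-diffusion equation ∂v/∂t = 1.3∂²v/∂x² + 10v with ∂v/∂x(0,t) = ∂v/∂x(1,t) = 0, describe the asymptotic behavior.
v grows unboundedly. With Neumann BCs the constant mode has diffusion eigenvalue 0, so any r > 0 makes it grow like e^(10t); solution grows exponentially.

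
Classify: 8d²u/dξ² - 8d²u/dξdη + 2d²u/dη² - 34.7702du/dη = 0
Parabolic (discriminant = 0).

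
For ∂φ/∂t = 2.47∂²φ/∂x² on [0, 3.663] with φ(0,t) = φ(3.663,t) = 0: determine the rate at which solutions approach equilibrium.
Eigenvalues: λₙ = 2.47n²π²/3.663².
First three modes:
  n=1: λ₁ = 2.47π²/3.663² ≈ 1.817
  n=2: λ₂ = 9.88π²/3.663² ≈ 7.267 (4× faster decay)
  n=3: λ₃ = 22.23π²/3.663² ≈ 16.352 (9× faster decay)
As t → ∞, higher modes decay exponentially faster. The n=1 mode dominates: φ ~ c₁ sin(πx/3.663) e^{-λ₁t}.
Decay rate: λ₁ = 2.47π²/3.663² ≈ 1.817.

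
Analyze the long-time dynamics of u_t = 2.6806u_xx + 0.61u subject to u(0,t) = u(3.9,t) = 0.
Long-time behavior: u → 0. Diffusion dominates reaction (r=0.61 < κπ²/L²≈1.74); solution decays.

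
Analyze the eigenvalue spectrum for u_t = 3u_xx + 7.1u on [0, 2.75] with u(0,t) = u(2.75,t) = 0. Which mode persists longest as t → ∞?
Eigenvalues: λₙ = 3n²π²/2.75² - 7.1.
First three modes:
  n=1: λ₁ = 3π²/2.75² - 7.1 ≈ -3.185
  n=2: λ₂ = 12π²/2.75² - 7.1 ≈ 8.561
  n=3: λ₃ = 27π²/2.75² - 7.1 ≈ 28.137
Since 3π²/2.75² ≈ 3.915 < 7.1, λ₁ < 0.
The n=1 mode grows fastest (−λₙ is largest for n=1) → dominates.
Asymptotic: u ~ c₁ sin(πx/2.75) e^{3.185t} (exponential growth at rate −λ₁ ≈ 3.185).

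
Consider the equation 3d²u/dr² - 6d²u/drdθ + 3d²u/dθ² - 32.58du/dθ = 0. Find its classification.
Parabolic. (A = 3, B = -6, C = 3 gives B² - 4AC = 0.)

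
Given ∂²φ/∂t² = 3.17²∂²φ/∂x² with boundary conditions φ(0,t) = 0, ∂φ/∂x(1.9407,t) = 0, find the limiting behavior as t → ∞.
φ oscillates (no decay). Energy is conserved; the solution oscillates indefinitely as standing waves.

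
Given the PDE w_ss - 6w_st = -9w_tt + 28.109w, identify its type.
Rewriting in standard form: w_ss - 6w_st + 9w_tt - 28.109w = 0. The second-order coefficients are A = 1, B = -6, C = 9. Since B² - 4AC = 0 = 0, this is a parabolic PDE.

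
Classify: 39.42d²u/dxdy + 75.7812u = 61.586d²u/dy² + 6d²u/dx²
Rewriting in standard form: -6d²u/dx² + 39.42d²u/dxdy - 61.586d²u/dy² + 75.7812u = 0. Hyperbolic (discriminant = 75.8724).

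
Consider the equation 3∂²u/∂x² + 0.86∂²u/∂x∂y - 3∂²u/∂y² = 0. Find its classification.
Hyperbolic. (A = 3, B = 0.86, C = -3 gives B² - 4AC = 36.7396.)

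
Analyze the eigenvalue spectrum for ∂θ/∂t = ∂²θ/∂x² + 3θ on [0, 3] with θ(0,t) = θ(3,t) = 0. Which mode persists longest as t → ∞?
Eigenvalues: λₙ = n²π²/3² - 3.
First three modes:
  n=1: λ₁ = π²/3² - 3 ≈ -1.903
  n=2: λ₂ = 4π²/3² - 3 ≈ 1.386
  n=3: λ₃ = 9π²/3² - 3 ≈ 6.87
Since π²/3² ≈ 1.097 < 3, λ₁ < 0.
The n=1 mode grows fastest (−λₙ is largest for n=1) → dominates.
Asymptotic: θ ~ c₁ sin(πx/3) e^{1.903t} (exponential growth at rate −λ₁ ≈ 1.903).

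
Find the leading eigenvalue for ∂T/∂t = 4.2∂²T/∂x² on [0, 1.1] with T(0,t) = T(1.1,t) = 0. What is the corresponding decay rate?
Eigenvalues: λₙ = 4.2n²π²/1.1².
First three modes:
  n=1: λ₁ = 4.2π²/1.1² ≈ 34.258
  n=2: λ₂ = 16.8π²/1.1² ≈ 137.033 (4× faster decay)
  n=3: λ₃ = 37.8π²/1.1² ≈ 308.323 (9× faster decay)
As t → ∞, higher modes decay exponentially faster. The n=1 mode dominates: T ~ c₁ sin(πx/1.1) e^{-λ₁t}.
Decay rate: λ₁ = 4.2π²/1.1² ≈ 34.258.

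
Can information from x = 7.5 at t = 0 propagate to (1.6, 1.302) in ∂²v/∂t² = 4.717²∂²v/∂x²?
Yes. The domain of dependence is [-4.541534, 7.741534], and 7.5 ∈ [-4.541534, 7.741534].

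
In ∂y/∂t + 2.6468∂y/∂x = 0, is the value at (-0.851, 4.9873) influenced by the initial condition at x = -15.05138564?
No. Only data at x = -14.05138564 affects (-0.851, 4.9873). Advection has one-way propagation along characteristics.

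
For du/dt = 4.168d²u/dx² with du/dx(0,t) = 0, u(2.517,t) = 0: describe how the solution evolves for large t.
u → 0. Heat escapes through the Dirichlet boundary.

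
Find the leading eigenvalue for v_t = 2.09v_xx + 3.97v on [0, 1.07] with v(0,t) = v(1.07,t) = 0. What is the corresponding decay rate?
Eigenvalues: λₙ = 2.09n²π²/1.07² - 3.97.
First three modes:
  n=1: λ₁ = 2.09π²/1.07² - 3.97 ≈ 14.047
  n=2: λ₂ = 8.36π²/1.07² - 3.97 ≈ 68.097
  n=3: λ₃ = 18.81π²/1.07² - 3.97 ≈ 158.182
Since 2.09π²/1.07² ≈ 18.017 > 3.97, all λₙ > 0.
The n=1 mode decays slowest → dominates as t → ∞.
Asymptotic: v ~ c₁ sin(πx/1.07) e^{-λ₁t} with decay rate λ₁ ≈ 14.047.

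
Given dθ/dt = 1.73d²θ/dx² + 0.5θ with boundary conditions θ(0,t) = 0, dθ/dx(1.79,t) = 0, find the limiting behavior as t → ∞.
θ → 0. Diffusion dominates reaction (r=0.5 < κπ²/(4L²)≈1.33); solution decays.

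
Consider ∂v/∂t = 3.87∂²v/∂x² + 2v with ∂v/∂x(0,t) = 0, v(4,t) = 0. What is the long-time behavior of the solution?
As t → ∞, v grows unboundedly. Reaction dominates diffusion (r=2 > κπ²/(4L²)≈0.6); solution grows exponentially.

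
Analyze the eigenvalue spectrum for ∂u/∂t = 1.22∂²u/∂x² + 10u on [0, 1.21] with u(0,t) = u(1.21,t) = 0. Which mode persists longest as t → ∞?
Eigenvalues: λₙ = 1.22n²π²/1.21² - 10.
First three modes:
  n=1: λ₁ = 1.22π²/1.21² - 10 ≈ -1.776
  n=2: λ₂ = 4.88π²/1.21² - 10 ≈ 22.896
  n=3: λ₃ = 10.98π²/1.21² - 10 ≈ 64.017
Since 1.22π²/1.21² ≈ 8.224 < 10, λ₁ < 0.
The n=1 mode grows fastest (−λₙ is largest for n=1) → dominates.
Asymptotic: u ~ c₁ sin(πx/1.21) e^{1.776t} (exponential growth at rate −λ₁ ≈ 1.776).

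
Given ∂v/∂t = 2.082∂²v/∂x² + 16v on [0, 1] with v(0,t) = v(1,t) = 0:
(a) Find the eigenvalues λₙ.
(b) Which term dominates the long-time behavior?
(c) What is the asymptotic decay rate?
Eigenvalues: λₙ = 2.082n²π²/1² - 16.
First three modes:
  n=1: λ₁ = 2.082π² - 16 ≈ 4.549
  n=2: λ₂ = 8.328π² - 16 ≈ 66.194
  n=3: λ₃ = 18.738π² - 16 ≈ 168.937
Since 2.082π² ≈ 20.549 > 16, all λₙ > 0.
The n=1 mode decays slowest → dominates as t → ∞.
Asymptotic: v ~ c₁ sin(πx/1) e^{-λ₁t} with decay rate λ₁ ≈ 4.549.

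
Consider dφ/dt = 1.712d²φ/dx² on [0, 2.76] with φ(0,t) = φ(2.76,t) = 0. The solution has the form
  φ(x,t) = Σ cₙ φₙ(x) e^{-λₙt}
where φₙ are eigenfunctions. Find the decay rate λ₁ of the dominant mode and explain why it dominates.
Eigenvalues: λₙ = 1.712n²π²/2.76².
First three modes:
  n=1: λ₁ = 1.712π²/2.76² ≈ 2.218
  n=2: λ₂ = 6.848π²/2.76² ≈ 8.872 (4× faster decay)
  n=3: λ₃ = 15.408π²/2.76² ≈ 19.963 (9× faster decay)
As t → ∞, higher modes decay exponentially faster. The n=1 mode dominates: φ ~ c₁ sin(πx/2.76) e^{-λ₁t}.
Decay rate: λ₁ = 1.712π²/2.76² ≈ 2.218.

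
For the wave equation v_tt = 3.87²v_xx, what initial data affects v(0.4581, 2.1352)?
Domain of dependence: [-7.805124, 8.721324]. Signals travel at speed 3.87, so data within |x - 0.4581| ≤ 3.87·2.1352 = 8.263224 can reach the point.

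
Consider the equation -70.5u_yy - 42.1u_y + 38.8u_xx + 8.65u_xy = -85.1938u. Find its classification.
Rewriting in standard form: 38.8u_xx + 8.65u_xy - 70.5u_yy - 42.1u_y + 85.1938u = 0. Hyperbolic. (A = 38.8, B = 8.65, C = -70.5 gives B² - 4AC = 11016.4225.)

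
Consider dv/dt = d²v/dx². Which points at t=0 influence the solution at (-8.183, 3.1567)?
The entire real line. The heat equation has infinite propagation speed: any initial disturbance instantly affects all points (though exponentially small far away).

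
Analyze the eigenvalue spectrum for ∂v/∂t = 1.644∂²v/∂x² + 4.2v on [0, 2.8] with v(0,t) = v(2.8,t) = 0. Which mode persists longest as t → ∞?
Eigenvalues: λₙ = 1.644n²π²/2.8² - 4.2.
First three modes:
  n=1: λ₁ = 1.644π²/2.8² - 4.2 ≈ -2.13
  n=2: λ₂ = 6.576π²/2.8² - 4.2 ≈ 4.078
  n=3: λ₃ = 14.796π²/2.8² - 4.2 ≈ 14.426
Since 1.644π²/2.8² ≈ 2.07 < 4.2, λ₁ < 0.
The n=1 mode grows fastest (−λₙ is largest for n=1) → dominates.
Asymptotic: v ~ c₁ sin(πx/2.8) e^{2.13t} (exponential growth at rate −λ₁ ≈ 2.13).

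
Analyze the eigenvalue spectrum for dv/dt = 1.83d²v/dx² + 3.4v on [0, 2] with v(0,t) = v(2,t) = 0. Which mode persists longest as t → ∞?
Eigenvalues: λₙ = 1.83n²π²/2² - 3.4.
First three modes:
  n=1: λ₁ = 1.83π²/2² - 3.4 ≈ 1.115
  n=2: λ₂ = 7.32π²/2² - 3.4 ≈ 14.661
  n=3: λ₃ = 16.47π²/2² - 3.4 ≈ 37.238
Since 1.83π²/2² ≈ 4.515 > 3.4, all λₙ > 0.
The n=1 mode decays slowest → dominates as t → ∞.
Asymptotic: v ~ c₁ sin(πx/2) e^{-λ₁t} with decay rate λ₁ ≈ 1.115.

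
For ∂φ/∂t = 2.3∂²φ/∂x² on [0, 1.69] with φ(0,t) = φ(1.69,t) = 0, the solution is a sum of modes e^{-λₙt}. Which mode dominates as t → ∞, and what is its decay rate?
Eigenvalues: λₙ = 2.3n²π²/1.69².
First three modes:
  n=1: λ₁ = 2.3π²/1.69² ≈ 7.948
  n=2: λ₂ = 9.2π²/1.69² ≈ 31.792 (4× faster decay)
  n=3: λ₃ = 20.7π²/1.69² ≈ 71.531 (9× faster decay)
As t → ∞, higher modes decay exponentially faster. The n=1 mode dominates: φ ~ c₁ sin(πx/1.69) e^{-λ₁t}.
Decay rate: λ₁ = 2.3π²/1.69² ≈ 7.948.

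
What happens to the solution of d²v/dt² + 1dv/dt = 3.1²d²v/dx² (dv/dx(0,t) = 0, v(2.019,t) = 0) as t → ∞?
v → 0. Damping (γ=1) dissipates energy; oscillations decay exponentially.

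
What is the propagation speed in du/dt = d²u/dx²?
Infinite. The heat equation is parabolic, not hyperbolic, so disturbances propagate instantly.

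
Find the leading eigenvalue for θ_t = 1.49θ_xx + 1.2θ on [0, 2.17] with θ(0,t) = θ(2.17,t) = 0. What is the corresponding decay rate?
Eigenvalues: λₙ = 1.49n²π²/2.17² - 1.2.
First three modes:
  n=1: λ₁ = 1.49π²/2.17² - 1.2 ≈ 1.923
  n=2: λ₂ = 5.96π²/2.17² - 1.2 ≈ 11.292
  n=3: λ₃ = 13.41π²/2.17² - 1.2 ≈ 26.907
Since 1.49π²/2.17² ≈ 3.123 > 1.2, all λₙ > 0.
The n=1 mode decays slowest → dominates as t → ∞.
Asymptotic: θ ~ c₁ sin(πx/2.17) e^{-λ₁t} with decay rate λ₁ ≈ 1.923.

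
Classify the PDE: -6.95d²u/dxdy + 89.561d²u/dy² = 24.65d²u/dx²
Rewriting in standard form: -24.65d²u/dx² - 6.95d²u/dxdy + 89.561d²u/dy² = 0. A = -24.65, B = -6.95, C = 89.561. Discriminant B² - 4AC = 8879.0171. Since 8879.0171 > 0, hyperbolic.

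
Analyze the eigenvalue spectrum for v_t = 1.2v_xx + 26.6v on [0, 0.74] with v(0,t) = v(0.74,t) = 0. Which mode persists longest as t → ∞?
Eigenvalues: λₙ = 1.2n²π²/0.74² - 26.6.
First three modes:
  n=1: λ₁ = 1.2π²/0.74² - 26.6 ≈ -4.972
  n=2: λ₂ = 4.8π²/0.74² - 26.6 ≈ 59.912
  n=3: λ₃ = 10.8π²/0.74² - 26.6 ≈ 168.053
Since 1.2π²/0.74² ≈ 21.628 < 26.6, λ₁ < 0.
The n=1 mode grows fastest (−λₙ is largest for n=1) → dominates.
Asymptotic: v ~ c₁ sin(πx/0.74) e^{4.972t} (exponential growth at rate −λ₁ ≈ 4.972).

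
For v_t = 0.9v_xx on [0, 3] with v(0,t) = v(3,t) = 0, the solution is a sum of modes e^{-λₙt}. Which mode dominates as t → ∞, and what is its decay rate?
Eigenvalues: λₙ = 0.9n²π²/3².
First three modes:
  n=1: λ₁ = 0.9π²/3² ≈ 0.987
  n=2: λ₂ = 3.6π²/3² ≈ 3.948 (4× faster decay)
  n=3: λ₃ = 8.1π²/3² ≈ 8.883 (9× faster decay)
As t → ∞, higher modes decay exponentially faster. The n=1 mode dominates: v ~ c₁ sin(πx/3) e^{-λ₁t}.
Decay rate: λ₁ = 0.9π²/3² ≈ 0.987.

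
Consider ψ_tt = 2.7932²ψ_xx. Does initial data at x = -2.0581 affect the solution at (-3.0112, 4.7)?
Yes. The domain of dependence is [-16.13924, 10.11684], and -2.0581 ∈ [-16.13924, 10.11684].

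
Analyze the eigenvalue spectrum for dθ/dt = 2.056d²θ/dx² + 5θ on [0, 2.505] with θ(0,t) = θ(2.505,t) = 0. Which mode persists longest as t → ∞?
Eigenvalues: λₙ = 2.056n²π²/2.505² - 5.
First three modes:
  n=1: λ₁ = 2.056π²/2.505² - 5 ≈ -1.766
  n=2: λ₂ = 8.224π²/2.505² - 5 ≈ 7.935
  n=3: λ₃ = 18.504π²/2.505² - 5 ≈ 24.104
Since 2.056π²/2.505² ≈ 3.234 < 5, λ₁ < 0.
The n=1 mode grows fastest (−λₙ is largest for n=1) → dominates.
Asymptotic: θ ~ c₁ sin(πx/2.505) e^{1.766t} (exponential growth at rate −λ₁ ≈ 1.766).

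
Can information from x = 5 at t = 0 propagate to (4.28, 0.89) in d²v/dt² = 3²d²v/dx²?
Yes. The domain of dependence is [1.61, 6.95], and 5 ∈ [1.61, 6.95].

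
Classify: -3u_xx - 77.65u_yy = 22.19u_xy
Rewriting in standard form: -3u_xx - 22.19u_xy - 77.65u_yy = 0. Elliptic (discriminant = -439.4039).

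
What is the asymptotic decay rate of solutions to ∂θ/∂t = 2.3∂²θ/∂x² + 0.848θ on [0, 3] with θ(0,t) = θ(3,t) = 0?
Eigenvalues: λₙ = 2.3n²π²/3² - 0.848.
First three modes:
  n=1: λ₁ = 2.3π²/3² - 0.848 ≈ 1.674
  n=2: λ₂ = 9.2π²/3² - 0.848 ≈ 9.241
  n=3: λ₃ = 20.7π²/3² - 0.848 ≈ 21.852
Since 2.3π²/3² ≈ 2.522 > 0.848, all λₙ > 0.
The n=1 mode decays slowest → dominates as t → ∞.
Asymptotic: θ ~ c₁ sin(πx/3) e^{-λ₁t} with decay rate λ₁ ≈ 1.674.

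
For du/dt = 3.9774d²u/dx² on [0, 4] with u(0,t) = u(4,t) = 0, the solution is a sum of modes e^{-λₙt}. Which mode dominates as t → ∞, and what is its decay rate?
Eigenvalues: λₙ = 3.9774n²π²/4².
First three modes:
  n=1: λ₁ = 3.9774π²/4² ≈ 2.453
  n=2: λ₂ = 15.9096π²/4² ≈ 9.814 (4× faster decay)
  n=3: λ₃ = 35.7966π²/4² ≈ 22.081 (9× faster decay)
As t → ∞, higher modes decay exponentially faster. The n=1 mode dominates: u ~ c₁ sin(πx/4) e^{-λ₁t}.
Decay rate: λ₁ = 3.9774π²/4² ≈ 2.453.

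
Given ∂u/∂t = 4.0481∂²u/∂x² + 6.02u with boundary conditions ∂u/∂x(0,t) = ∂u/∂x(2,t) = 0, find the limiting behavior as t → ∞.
u grows unboundedly. With Neumann BCs the constant mode has diffusion eigenvalue 0, so any r > 0 makes it grow like e^(6.02t); solution grows exponentially.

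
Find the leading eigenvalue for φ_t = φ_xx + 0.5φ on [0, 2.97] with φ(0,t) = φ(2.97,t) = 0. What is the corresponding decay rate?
Eigenvalues: λₙ = n²π²/2.97² - 0.5.
First three modes:
  n=1: λ₁ = π²/2.97² - 0.5 ≈ 0.619
  n=2: λ₂ = 4π²/2.97² - 0.5 ≈ 3.976
  n=3: λ₃ = 9π²/2.97² - 0.5 ≈ 9.57
Since π²/2.97² ≈ 1.119 > 0.5, all λₙ > 0.
The n=1 mode decays slowest → dominates as t → ∞.
Asymptotic: φ ~ c₁ sin(πx/2.97) e^{-λ₁t} with decay rate λ₁ ≈ 0.619.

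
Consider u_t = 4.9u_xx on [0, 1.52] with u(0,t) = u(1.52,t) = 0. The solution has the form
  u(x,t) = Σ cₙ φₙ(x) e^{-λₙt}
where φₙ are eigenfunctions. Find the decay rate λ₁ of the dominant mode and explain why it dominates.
Eigenvalues: λₙ = 4.9n²π²/1.52².
First three modes:
  n=1: λ₁ = 4.9π²/1.52² ≈ 20.932
  n=2: λ₂ = 19.6π²/1.52² ≈ 83.728 (4× faster decay)
  n=3: λ₃ = 44.1π²/1.52² ≈ 188.387 (9× faster decay)
As t → ∞, higher modes decay exponentially faster. The n=1 mode dominates: u ~ c₁ sin(πx/1.52) e^{-λ₁t}.
Decay rate: λ₁ = 4.9π²/1.52² ≈ 20.932.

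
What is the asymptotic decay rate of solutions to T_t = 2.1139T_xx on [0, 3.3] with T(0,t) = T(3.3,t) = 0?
Eigenvalues: λₙ = 2.1139n²π²/3.3².
First three modes:
  n=1: λ₁ = 2.1139π²/3.3² ≈ 1.916
  n=2: λ₂ = 8.4556π²/3.3² ≈ 7.663 (4× faster decay)
  n=3: λ₃ = 19.0251π²/3.3² ≈ 17.242 (9× faster decay)
As t → ∞, higher modes decay exponentially faster. The n=1 mode dominates: T ~ c₁ sin(πx/3.3) e^{-λ₁t}.
Decay rate: λ₁ = 2.1139π²/3.3² ≈ 1.916.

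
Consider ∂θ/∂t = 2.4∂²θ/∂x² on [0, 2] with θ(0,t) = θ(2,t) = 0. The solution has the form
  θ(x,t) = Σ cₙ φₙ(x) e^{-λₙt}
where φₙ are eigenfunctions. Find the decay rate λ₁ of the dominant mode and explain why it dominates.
Eigenvalues: λₙ = 2.4n²π²/2².
First three modes:
  n=1: λ₁ = 2.4π²/2² ≈ 5.922
  n=2: λ₂ = 9.6π²/2² ≈ 23.687 (4× faster decay)
  n=3: λ₃ = 21.6π²/2² ≈ 53.296 (9× faster decay)
As t → ∞, higher modes decay exponentially faster. The n=1 mode dominates: θ ~ c₁ sin(πx/2) e^{-λ₁t}.
Decay rate: λ₁ = 2.4π²/2² ≈ 5.922.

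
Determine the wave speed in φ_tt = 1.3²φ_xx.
Speed = 1.3. Information travels along characteristics x = x₀ ± 1.3t.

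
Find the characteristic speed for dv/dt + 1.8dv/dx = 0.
Speed = 1.8. Information travels along x - 1.8t = const (rightward).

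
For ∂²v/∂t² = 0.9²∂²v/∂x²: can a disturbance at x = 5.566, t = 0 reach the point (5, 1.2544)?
Yes. The domain of dependence is [3.87104, 6.12896], and 5.566 ∈ [3.87104, 6.12896].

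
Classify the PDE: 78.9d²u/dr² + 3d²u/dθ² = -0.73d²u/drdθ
Rewriting in standard form: 78.9d²u/dr² + 0.73d²u/drdθ + 3d²u/dθ² = 0. A = 78.9, B = 0.73, C = 3. Discriminant B² - 4AC = -946.2671. Since -946.2671 < 0, elliptic.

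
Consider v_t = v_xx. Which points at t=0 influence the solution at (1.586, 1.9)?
The entire real line. The heat equation has infinite propagation speed: any initial disturbance instantly affects all points (though exponentially small far away).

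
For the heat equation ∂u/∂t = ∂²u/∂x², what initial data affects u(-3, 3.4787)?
The entire real line. The heat equation has infinite propagation speed: any initial disturbance instantly affects all points (though exponentially small far away).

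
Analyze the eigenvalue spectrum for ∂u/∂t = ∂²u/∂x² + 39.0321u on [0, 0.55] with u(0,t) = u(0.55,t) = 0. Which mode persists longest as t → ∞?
Eigenvalues: λₙ = n²π²/0.55² - 39.0321.
First three modes:
  n=1: λ₁ = π²/0.55² - 39.0321 ≈ -6.405
  n=2: λ₂ = 4π²/0.55² - 39.0321 ≈ 91.475
  n=3: λ₃ = 9π²/0.55² - 39.0321 ≈ 254.609
Since π²/0.55² ≈ 32.627 < 39.0321, λ₁ < 0.
The n=1 mode grows fastest (−λₙ is largest for n=1) → dominates.
Asymptotic: u ~ c₁ sin(πx/0.55) e^{6.405t} (exponential growth at rate −λ₁ ≈ 6.405).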